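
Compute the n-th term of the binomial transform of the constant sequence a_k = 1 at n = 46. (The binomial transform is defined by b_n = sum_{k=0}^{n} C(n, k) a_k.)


With a_k = 1 for all k, b_n = sum_{k=0}^{n} C(n, k) = 2^n by the binomial theorem.
For n = 46: 2^46 = 70368744177664.

70368744177664


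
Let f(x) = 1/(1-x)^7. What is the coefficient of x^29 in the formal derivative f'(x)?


Differentiate: d/dx [ 1/(1-x)^r ] = r / (1-x)^(r+1).
Here r = 7, so f'(x) = 7 / (1-x)^8.
The expansion of 1/(1-x)^(r+1) has coefficient of x^n equal to C(n+r, r).
So the coefficient of x^29 in f'(x) is
7 * C(36, 7) = 7 * 8347680 = 58433760

58433760


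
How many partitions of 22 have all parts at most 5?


Using the generating function (1-x)^(-1)(1-x^2)^(-1)...(1-x^5)^(-1),
the coefficient of x^22 counts these restricted partitions.
Result = 255

255


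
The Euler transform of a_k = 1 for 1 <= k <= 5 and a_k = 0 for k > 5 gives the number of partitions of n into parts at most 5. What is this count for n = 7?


Partitions of 7 into parts at most 5:
Using generating function (1-x)^(-1)(1-x^2)^(-1)...(1-x^5)^(-1),
the coefficient of x^7 = 13

13


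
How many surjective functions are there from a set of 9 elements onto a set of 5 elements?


By inclusion-exclusion on which target elements are missed, the number of surjections from an n-set onto a k-set is
surj(n, k) = sum_{j=0}^{k} (-1)^j C(k, j) (k - j)^n.
Equivalently surj(n, k) = k! * S(n, k), where S(n, k) is the Stirling number of the second kind.
For n = 9, k = 5:
S(9, 5) = 6951, so
surj = 5! * 6951 = 120 * 6951 = 834120.

834120


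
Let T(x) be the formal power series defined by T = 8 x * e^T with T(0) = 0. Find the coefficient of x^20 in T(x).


Apply the Lagrange inversion formula: if T = 8 x * phi(T) with phi(t) = e^t, then
[x^n] T = 8^n * (1/n) [t^(n-1)] phi(t)^n = 8^n * (1/n) [t^(n-1)] e^(n t) = 8^n * (1/n) * n^(n-1) / (n-1)! = 8^n * n^(n-1) / n!.
When c = 1 this is the Cayley count of rooted labeled trees on n vertices, divided by n!.
For n = 20: 8^20 * 20^19 / 20! = 1152921504606846976 * 5242880000000000000000000/2432902008176640000 = 36893488147419103232000000000000000/14849255421.

36893488147419103232000000000000000/14849255421


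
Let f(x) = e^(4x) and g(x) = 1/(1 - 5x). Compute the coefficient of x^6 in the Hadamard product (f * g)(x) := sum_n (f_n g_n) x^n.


Expanding: f_k = 4^k/k! (from e^(4x)) and g_k = 5^k (from 1/(1 - 5x)). So the Hadamard coefficient (f * g)_k = 4^k 5^k / k! = (20)^k / k!.
For k = 6: 20^6/6! = 64000000/720 = 800000/9.

800000/9


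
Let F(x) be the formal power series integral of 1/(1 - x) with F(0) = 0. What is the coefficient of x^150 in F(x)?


1/(1 - x) = sum_{k>=0} x^k. Integrating termwise and using F(0) = 0 gives
F(x) = sum_{k>=0} x^(k+1) / (k+1) = sum_{m>=1} x^m / m = -ln(1 - x).
So the coefficient of x^150 is 1/150 = 1/150.

1/150


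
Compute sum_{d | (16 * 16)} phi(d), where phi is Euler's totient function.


First, 16 * 16 = 256. One classical identity is sum_{d | n} phi(d) = n (each k in [1, n] has a unique gcd with n, and among the k's with gcd(k, n) = n/d there are phi(d) of them). So the sum equals 256. We also verify directly:
Divisors of 256: 1, 2, 4, 8, 16, 32, 64, 128, 256.
phi values: 1, 1, 2, 4, 8, 16, 32, 64, 128.
Sum = 256.

256


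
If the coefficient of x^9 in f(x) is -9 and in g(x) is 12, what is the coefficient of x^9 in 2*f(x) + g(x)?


Scalar multiplication scales coefficients: 2 * -9 = -18.
Then add the g coefficient: -18 + 12
= -6

-6


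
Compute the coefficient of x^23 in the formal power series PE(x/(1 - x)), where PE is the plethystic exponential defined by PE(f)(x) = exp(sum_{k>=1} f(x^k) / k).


For f(x) = x/(1 - x) we have
sum_{k>=1} f(x^k) / k = sum_{k>=1} (1/k) * x^k / (1 - x^k) = sum_{k, m >= 1} x^(k m) / k,
which after exponentiating simplifies to
PE(x/(1 - x)) = prod_{k>=1} 1 / (1 - x^k).
This is the generating function for the partition function p(n), so the coefficient of x^23 is p(23).
Computing p(23) by dynamic programming over parts 1, 2, ..., 23: p(23) = 1255.

1255


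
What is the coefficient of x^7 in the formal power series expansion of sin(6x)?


The Maclaurin series is sin(t) = sum_{k>=0} (-1)^k t^(2k+1) / (2k+1)!, so substituting t = 6x, only odd powers of x are nonzero, with coefficient of x^(2k+1) equal to (-1)^k 6^(2k+1) / (2k+1)!.
Write 7 = 2*3 + 1, giving the coefficient (-1)^3 * 6^7 / 7! = -279936/5040 = -1944/35.

-1944/35


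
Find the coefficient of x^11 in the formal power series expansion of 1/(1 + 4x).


Write 1/(1 + c x) = 1/(1 - (-c) x) and apply the geometric-series identity
1/(1 - y) = sum_{k>=0} y^k to get 1/(1 + c x) = sum_{k>=0} (-c)^k x^k.
So the coefficient of x^k is (-c)^k = (-1)^k * c^k.
Here c = 4 and k = 11:
(-4)^11 = -1 * 4194304 = -4194304

-4194304


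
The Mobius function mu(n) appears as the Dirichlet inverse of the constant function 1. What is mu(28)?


28 has a squared prime factor, so mu(28) = 0.
Factorization reveals a repeated prime.

0


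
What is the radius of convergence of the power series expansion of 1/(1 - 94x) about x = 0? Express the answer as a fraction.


Expanding 1/(1 - 94x) = sum_{k>=0} 94^k x^k, the series converges when |94x| < 1, i.e., |x| < 1/94.
So the radius of convergence is 1/94 = 1/94.

1/94


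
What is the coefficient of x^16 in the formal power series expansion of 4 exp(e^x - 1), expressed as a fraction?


exp(e^x - 1) is the exponential generating function for the Bell numbers Bell_k: exp(e^x - 1) = sum_{k>=0} Bell_k x^k / k!.
So the coefficient of x^16 in 4 exp(e^x - 1) is 4 Bell_16 / 16!.
Computing: Bell_16 = 10480142147 and 16! = 20922789888000, giving
4 * 10480142147/20922789888000 = 10480142147/5230697472000.

10480142147/5230697472000


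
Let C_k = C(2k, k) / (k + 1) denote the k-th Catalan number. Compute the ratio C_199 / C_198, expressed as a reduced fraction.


Using C_k = (2k)! / (k! (k+1)!), the ratio C_{k+1}/C_k simplifies to
C_{k+1}/C_k = [(2k+2)! / ((k+1)! (k+2)!)] * [k! (k+1)! / (2k)!]
 = (2k+2)(2k+1) / ((k+1)(k+2)) = 2(2k+1) / (k+2).
For k = 198: 2(2*198 + 1) / (198 + 2) = 794/200 = 397/100.

397/100


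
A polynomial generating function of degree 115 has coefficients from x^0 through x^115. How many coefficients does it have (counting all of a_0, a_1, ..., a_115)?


A polynomial of degree 115 takes the form a_0 + a_1 x + ... + a_115 x^115.
The number of coefficients is 115 + 1 = 116.

116


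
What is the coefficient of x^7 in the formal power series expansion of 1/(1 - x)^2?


The expansion 1/(1 - x)^r = sum_{k>=0} C(k + r - 1, r - 1) x^k follows from the multiset / negative-binomial theorem (or from repeated differentiation of the geometric series).
For r = 2 and k = 7:
C(8, 1) = 40320 / (1 * 5040) = 8.

8


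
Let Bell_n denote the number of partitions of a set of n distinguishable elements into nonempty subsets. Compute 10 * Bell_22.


Bell_22 can be computed from the Bell triangle or from Dobinski's identity Bell_n = (1/e) * sum_{k>=0} k^n / k!.
Computing Bell_22 = 4506715738447323.
Then 10 * 4506715738447323 = 45067157384473230.

45067157384473230


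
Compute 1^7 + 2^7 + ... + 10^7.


This power sum has a closed form given by Faulhaber's formula
sum_{k=1}^{m} k^p = (1 / (p + 1)) * sum_{j=0}^{p} C(p + 1, j) B_j m^(p + 1 - j),
but for small m direct computation is fastest:
1 + 128 + 2187 + 16384 + 78125 + 279936 + 823543 + 2097152 + 4782969 + 10000000 = 18080425.

18080425


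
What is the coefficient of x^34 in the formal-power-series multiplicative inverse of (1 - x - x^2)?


Let the inverse be f(x) = sum_{k>=0} a_k x^k. From f(x) * (1 - x - x^2) = 1 and matching coefficients:
 x^0: a_0 = 1.
 x^1: a_1 - a_0 = 0, so a_1 = 1.
 x^k (k >= 2): a_k - a_{k-1} - a_{k-2} = 0, i.e. a_k = a_{k-1} + a_{k-2}.
This is the Fibonacci-type recurrence shifted so that a_0 = a_1 = 1.
Iterating: a_0=1, a_1=1, a_2=2, a_3=3, a_4=5, a_5=8, a_6=13, a_7=21, a_8=34, a_9=55, ...
a_34 = 9227465.

9227465


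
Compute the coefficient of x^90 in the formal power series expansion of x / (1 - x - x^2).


Let f(x) = sum_{k>=0} a_k x^k. Multiplying f(x) * (1 - x - x^2) = x and matching coefficients gives a_0 = 0, a_1 = 1, and a_k = a_{k-1} + a_{k-2} for k >= 2. These are the Fibonacci numbers F_k.
Iterating from F_0 = 0, F_1 = 1:
F_0=0, F_1=1, F_2=1, F_3=2, F_4=3, F_5=5, F_6=8, F_7=13, F_8=21, F_9=34, ...
F_90 = 2880067194370816120.

2880067194370816120


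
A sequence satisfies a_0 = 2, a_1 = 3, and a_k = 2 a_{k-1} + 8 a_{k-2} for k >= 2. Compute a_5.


The characteristic equation is t^2 - 2 t - 8 = 0, with roots r_1 = 4 and r_2 = -2 (so c_1 = r_1 + r_2, c_2 = -r_1 r_2 as required).
One can use the closed form a_n = A r_1^n + B r_2^n, but direct iteration is more reliable:
a_0 = 2, a_1 = 3, a_2 = 22, a_3 = 68, a_4 = 312, a_5 = 1168.
So a_5 = 1168.

1168


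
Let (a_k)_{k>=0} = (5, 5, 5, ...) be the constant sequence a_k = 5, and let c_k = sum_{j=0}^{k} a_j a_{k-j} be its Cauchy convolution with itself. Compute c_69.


Since a_j = 5 for all j >= 0, the convolution sum becomes
c_k = sum_{j=0}^{k} 5 * 5 = 25 * (k + 1).
Equivalently, the generating function of (a_k) is 5/(1 - x) and its square is 25/(1 - x)^2 = sum_{k>=0} 25(k + 1) x^k.
For k = 69: 25 * 70 = 1750.

1750


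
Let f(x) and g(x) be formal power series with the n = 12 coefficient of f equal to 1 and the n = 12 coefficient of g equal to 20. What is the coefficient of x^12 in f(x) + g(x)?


Addition of formal power series is termwise.
The coefficient of x^12 in f + g = 1 + 20
= 21

21


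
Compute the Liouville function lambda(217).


The Liouville function is lambda(k) = (-1)^Omega(k), where Omega(k) counts the prime factors of k with multiplicity.
Factoring: 217 = 7 * 31, so Omega(217) = 2.
lambda(217) = (-1)^2 = 1.

1


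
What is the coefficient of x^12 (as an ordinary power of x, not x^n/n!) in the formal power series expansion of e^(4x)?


The exponential series is e^y = sum_{k>=0} y^k / k!. Substituting y = 4x gives
e^(4x) = sum_{k>=0} 4^k x^k / k!.
So the coefficient of x^n is a^n/n! with a = 4, n = 12:
4^12 / 12! = 16777216/479001600 = 16384/467775

16384/467775


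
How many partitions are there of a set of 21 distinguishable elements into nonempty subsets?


Bell_21 can be computed from the Bell triangle or from Dobinski's identity Bell_n = (1/e) * sum_{k>=0} k^n / k!.
Computing Bell_21 = 474869816156751.

474869816156751


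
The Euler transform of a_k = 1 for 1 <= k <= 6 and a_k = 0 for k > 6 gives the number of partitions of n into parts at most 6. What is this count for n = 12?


Partitions of 12 into parts at most 6:
Using generating function (1-x)^(-1)(1-x^2)^(-1)...(1-x^6)^(-1),
the coefficient of x^12 = 58

58


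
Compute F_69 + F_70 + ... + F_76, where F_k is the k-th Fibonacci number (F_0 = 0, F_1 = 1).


Use the identity sum_{k=0}^{N} F_k = F_{N+2} - 1 (which follows from F_{k+2} - F_{k+1} = F_k). Then
sum_{k=69}^{76} F_k = (F_{78} - 1) - (F_{70} - 1) = F_{78} - F_{70}.
Computing: F_{78} = 8944394323791464, F_{70} = 190392490709135, so
Sum = 8944394323791464 - 190392490709135 = 8754001833082329.

8754001833082329


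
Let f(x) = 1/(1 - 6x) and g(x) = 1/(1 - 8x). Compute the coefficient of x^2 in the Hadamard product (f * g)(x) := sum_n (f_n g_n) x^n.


f has coefficients f_k = 6^k and g has coefficients g_k = 8^k, so the Hadamard product has coefficient (f*g)_k = 6^k * 8^k = 48^k.
For k = 2: 48^2 = 2304.

2304


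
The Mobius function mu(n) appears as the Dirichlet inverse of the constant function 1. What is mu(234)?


234 has a squared prime factor, so mu(234) = 0.
Factorization reveals a repeated prime.

0


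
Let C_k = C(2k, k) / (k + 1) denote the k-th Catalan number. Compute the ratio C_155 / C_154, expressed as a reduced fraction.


Using C_k = (2k)! / (k! (k+1)!), the ratio C_{k+1}/C_k simplifies to
C_{k+1}/C_k = [(2k+2)! / ((k+1)! (k+2)!)] * [k! (k+1)! / (2k)!]
 = (2k+2)(2k+1) / ((k+1)(k+2)) = 2(2k+1) / (k+2).
For k = 154: 2(2*154 + 1) / (154 + 2) = 618/156 = 103/26.

103/26


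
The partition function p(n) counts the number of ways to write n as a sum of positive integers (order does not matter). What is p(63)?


Using the generating function prod_{k>=1} 1/(1-x^k), we compute p(63).
By dynamic programming over parts 1 through 63:
p(63) = 1505499

1505499


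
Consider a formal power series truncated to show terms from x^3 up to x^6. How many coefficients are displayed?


From x^3 to x^6 inclusive, the count is 6 - 3 + 1 = 4.

4


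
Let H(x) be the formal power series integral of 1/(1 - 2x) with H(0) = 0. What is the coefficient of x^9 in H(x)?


1/(1 - 2x) = sum_{k>=0} 2^k x^k. Integrating termwise with H(0) = 0:
H(x) = sum_{k>=0} 2^k x^(k+1) / (k+1) = sum_{m>=1} 2^(m-1) x^m / m.
For m = 9: 2^8/9 = 256/9 = 256/9.

256/9


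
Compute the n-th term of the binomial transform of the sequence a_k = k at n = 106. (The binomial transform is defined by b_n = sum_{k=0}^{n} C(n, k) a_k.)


With a_k = k, b_n = sum_{k=0}^{n} C(n, k) k. Using k * C(n, k) = n * C(n-1, k-1) gives b_n = n * sum_{k>=1} C(n-1, k-1) = n * 2^(n-1).
For n = 106: 106 * 2^105 = 106 * 40564819207303340847894502572032 = 4299870835974154129876817272635392.

4299870835974154129876817272635392


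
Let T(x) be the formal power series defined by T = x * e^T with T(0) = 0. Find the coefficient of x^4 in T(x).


Apply the Lagrange inversion formula: if T = x * phi(T) with phi(t) = e^t, then
[x^n] T = (1/n) [t^(n-1)] phi(t)^n = (1/n) [t^(n-1)] e^(n t) = (1/n) * n^(n-1) / (n-1)! = n^(n-1) / n!.
When c = 1 this is the Cayley count of rooted labeled trees on n vertices, divided by n!.
For n = 4: 4^3 / 4! = 64/24 = 8/3.

8/3


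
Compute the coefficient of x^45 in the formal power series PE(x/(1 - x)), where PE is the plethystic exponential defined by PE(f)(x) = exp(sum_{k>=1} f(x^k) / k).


For f(x) = x/(1 - x) we have
sum_{k>=1} f(x^k) / k = sum_{k>=1} (1/k) * x^k / (1 - x^k) = sum_{k, m >= 1} x^(k m) / k,
which after exponentiating simplifies to
PE(x/(1 - x)) = prod_{k>=1} 1 / (1 - x^k).
This is the generating function for the partition function p(n), so the coefficient of x^45 is p(45).
Computing p(45) by dynamic programming over parts 1, 2, ..., 45: p(45) = 89134.

89134


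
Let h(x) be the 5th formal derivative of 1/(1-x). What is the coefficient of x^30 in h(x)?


Differentiating 5 times: d^5/dx^5 [1/(1-x)] = 5!/(1-x)^6.
The expansion 1/(1-x)^6 = sum_{k>=0} C(k+5, 5) x^k, so the coefficient of x^n in 5!/(1-x)^6 is 5! * C(n+5, 5).
For n = 30: 120 * C(35, 5) = 120 * 324632 = 38955840

38955840


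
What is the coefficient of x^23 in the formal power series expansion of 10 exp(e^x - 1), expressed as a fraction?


exp(e^x - 1) is the exponential generating function for the Bell numbers Bell_k: exp(e^x - 1) = sum_{k>=0} Bell_k x^k / k!.
So the coefficient of x^23 in 10 exp(e^x - 1) is 10 Bell_23 / 23!.
Computing: Bell_23 = 44152005855084346 and 23! = 25852016738884976640000, giving
10 * 44152005855084346/25852016738884976640000 = 22076002927542173/1292600836944248832000.

22076002927542173/1292600836944248832000


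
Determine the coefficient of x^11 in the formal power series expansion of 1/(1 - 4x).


The geometric series identity gives 1/(1 - c x) = sum_{k>=0} c^k x^k, so the coefficient of x^k is c^k.
Here c = 4 and k = 11.
Computing: 4^11 = 4194304

4194304


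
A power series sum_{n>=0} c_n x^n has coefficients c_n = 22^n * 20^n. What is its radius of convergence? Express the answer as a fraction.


By the root test (Cauchy-Hadamard), the radius is R = 1 / limsup_n |c_n|^(1/n).
Here |c_n|^(1/n) = (22^n * 20^n)^(1/n) = 22 * 20 = 440 for all n.
So R = 1/440 = 1/440.

1/440


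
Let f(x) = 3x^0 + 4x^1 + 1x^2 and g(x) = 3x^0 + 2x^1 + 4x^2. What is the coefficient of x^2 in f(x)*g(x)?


Cauchy product at x^2:
3*4 + 4*2 + 1*3
= 23

23


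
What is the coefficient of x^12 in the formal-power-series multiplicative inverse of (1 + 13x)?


The inverse is 1/(1 + 13x). Apply the geometric identity 1/(1 - y) = sum_{k>=0} y^k with y = -13x:
1/(1 + 13x) = sum_{k>=0} (-13)^k x^k.
So the coefficient of x^12 is (-13)^12 = 23298085122481.

23298085122481


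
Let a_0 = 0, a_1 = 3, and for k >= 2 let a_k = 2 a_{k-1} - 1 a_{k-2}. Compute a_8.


Iterating the recurrence forward:
a_0 = 0
a_1 = 3
a_2 = 2*3 - 1*0 = 6
a_3 = 2*6 - 1*3 = 9
a_4 = 2*9 - 1*6 = 12
a_5 = 2*12 - 1*9 = 15
a_6 = 2*15 - 1*12 = 18
a_7 = 2*18 - 1*15 = 21
a_8 = 2*21 - 1*18 = 24
So a_8 = 24.

24


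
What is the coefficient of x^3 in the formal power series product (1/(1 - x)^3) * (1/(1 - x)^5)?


Combine the factors: (1/(1 - x)^3) * (1/(1 - x)^5) = 1/(1 - x)^8.
Then use 1/(1 - x)^r = sum_{k>=0} C(k + r - 1, r - 1) x^k with r = 8 and k = 3:
C(10, 7) = 120.

120


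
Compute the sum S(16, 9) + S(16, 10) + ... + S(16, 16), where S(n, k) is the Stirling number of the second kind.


By definition, S(n, k) counts partitions of an n-set into exactly k nonempty blocks.
Computing row n = 16 for k = 9..16:
S(16, k): 820784250, 193754990, 28936908, 2757118, 165620, 6020, 120, 1
Sum = 1046405027.

1046405027


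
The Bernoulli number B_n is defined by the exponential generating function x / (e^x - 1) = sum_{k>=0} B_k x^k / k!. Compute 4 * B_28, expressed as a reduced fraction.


Bernoulli numbers can also be computed recursively via B_0 = 1 and sum_{j=0}^{m} C(m+1, j) B_j = 0 for m >= 1. Odd-index Bernoulli numbers vanish for k >= 3.
Computing B_28 = -23749461029/870, so 4 * B_28 = 4 * -23749461029/870 = -47498922058/435.

-47498922058/435


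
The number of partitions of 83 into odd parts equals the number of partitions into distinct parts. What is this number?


Computing partitions of 83 into odd parts (1, 3, 5, ...):
Using the generating function prod_{k>=0} 1/(1-x^(2k+1)),
the count is 101698

101698


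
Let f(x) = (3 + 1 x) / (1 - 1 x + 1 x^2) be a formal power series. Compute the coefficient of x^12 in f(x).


Write f(x) = sum_{k>=0} a_k x^k. Multiplying both sides by 1 - 1 x + 1 x^2 gives
(1 - 1 x + 1 x^2) sum_{k>=0} a_k x^k = 3 + 1 x.
Matching coefficients:
 x^0: a_0 = 3
 x^1: a_1 - 1 a_0 = 1  =>  a_1 = 1*3 + 1 = 4
 x^k (k >= 2): a_k = 1 a_{k-1} - 1 a_{k-2}.
Iterating: a_2 = 1, a_3 = -3, a_4 = -4, a_5 = -1, a_6 = 3, a_7 = 4, a_8 = 1, a_9 = -3, a_10 = -4, a_11 = -1, a_12 = 3.
So the coefficient of x^12 is 3.

3


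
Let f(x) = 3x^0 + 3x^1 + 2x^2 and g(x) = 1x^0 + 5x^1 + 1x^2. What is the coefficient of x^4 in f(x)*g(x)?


Cauchy product at x^4:
2*1
= 2

2


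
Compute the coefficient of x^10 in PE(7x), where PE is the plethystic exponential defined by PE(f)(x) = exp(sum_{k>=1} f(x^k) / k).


With f(x) = 7x, the exponent is sum_{k>=1} 7 x^k / k = 7 * (-ln(1 - x)). Exponentiating:
PE(7x) = exp(-7 ln(1 - x)) = 1/(1 - x)^7.
By the negative binomial expansion, [x^n] 1/(1 - x)^7 = C(n + 6, 6).
For n = 10: C(16, 6) = 8008.

8008


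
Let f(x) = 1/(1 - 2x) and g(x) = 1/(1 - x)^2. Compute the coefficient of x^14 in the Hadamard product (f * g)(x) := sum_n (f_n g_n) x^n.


f has coefficients f_k = 2^k. For g = 1/(1 - x)^2 the coefficient is g_k = C(k + 1, 1) = k + 1. The Hadamard coefficient is (f * g)_k = 2^k * (k + 1).
For k = 14: 2^14 * 15 = 16384 * 15 = 245760.

245760


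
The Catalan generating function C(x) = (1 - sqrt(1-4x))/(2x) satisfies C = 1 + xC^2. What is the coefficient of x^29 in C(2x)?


Substituting x -> 2x scales the n-th coefficient by 2^n, so [x^29] C(2x) = 2^29 * C_29.
C_29 = C(2*29, 29)/(30) = 30067266499541040/30 = 1002242216651368.
So 2^29 * 1002242216651368 = 536870912 * 1002242216651368 = 538074692898521524207616.

538074692898521524207616


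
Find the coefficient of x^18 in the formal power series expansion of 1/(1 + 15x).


Write 1/(1 + c x) = 1/(1 - (-c) x) and apply the geometric-series identity
1/(1 - y) = sum_{k>=0} y^k to get 1/(1 + c x) = sum_{k>=0} (-c)^k x^k.
So the coefficient of x^k is (-c)^k = (-1)^k * c^k.
Here c = 15 and k = 18:
(-15)^18 = 1 * 1477891880035400390625 = 1477891880035400390625

1477891880035400390625


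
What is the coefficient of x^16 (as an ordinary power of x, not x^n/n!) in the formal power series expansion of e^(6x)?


The exponential series is e^y = sum_{k>=0} y^k / k!. Substituting y = 6x gives
e^(6x) = sum_{k>=0} 6^k x^k / k!.
So the coefficient of x^n is a^n/n! with a = 6, n = 16:
6^16 / 16! = 2821109907456/20922789888000 = 118098/875875

118098/875875


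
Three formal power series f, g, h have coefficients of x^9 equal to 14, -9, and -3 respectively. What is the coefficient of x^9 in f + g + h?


Series addition is componentwise:
14 + -9 + -3
= 2

2


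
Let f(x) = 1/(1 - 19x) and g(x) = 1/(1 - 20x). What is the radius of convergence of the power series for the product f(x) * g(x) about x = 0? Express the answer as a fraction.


The radius of 1/(1 - 19x) is 1/19 (nearest singularity at x = 1/19), and the radius of 1/(1 - 20x) is 1/20.
The product f(x)*g(x) = 1/((1 - 19x)(1 - 20x)) has singularities at both 1/19 and 1/20, so its radius of convergence is the distance to the nearest one:
min(1/19, 1/20) = 1/20.

1/20


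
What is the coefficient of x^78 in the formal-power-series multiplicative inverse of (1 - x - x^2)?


Let the inverse be f(x) = sum_{k>=0} a_k x^k. From f(x) * (1 - x - x^2) = 1 and matching coefficients:
 x^0: a_0 = 1.
 x^1: a_1 - a_0 = 0, so a_1 = 1.
 x^k (k >= 2): a_k - a_{k-1} - a_{k-2} = 0, i.e. a_k = a_{k-1} + a_{k-2}.
This is the Fibonacci-type recurrence shifted so that a_0 = a_1 = 1.
Iterating: a_0=1, a_1=1, a_2=2, a_3=3, a_4=5, a_5=8, a_6=13, a_7=21, a_8=34, a_9=55, ...
a_78 = 14472334024676221.

14472334024676221


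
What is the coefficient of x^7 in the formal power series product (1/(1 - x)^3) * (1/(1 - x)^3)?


Combine the factors: (1/(1 - x)^3) * (1/(1 - x)^3) = 1/(1 - x)^6.
Then use 1/(1 - x)^r = sum_{k>=0} C(k + r - 1, r - 1) x^k with r = 6 and k = 7:
C(12, 5) = 792.

792


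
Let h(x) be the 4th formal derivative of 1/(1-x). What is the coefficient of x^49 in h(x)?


Differentiating 4 times: d^4/dx^4 [1/(1-x)] = 4!/(1-x)^5.
The expansion 1/(1-x)^5 = sum_{k>=0} C(k+4, 4) x^k, so the coefficient of x^n in 4!/(1-x)^5 is 4! * C(n+4, 4).
For n = 49: 24 * C(53, 4) = 24 * 292825 = 7027800

7027800


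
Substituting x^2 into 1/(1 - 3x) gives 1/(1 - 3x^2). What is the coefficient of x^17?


Since 1/(1 - 3x^2) only has even powers of x,
the coefficient of x^17 (odd) is 0.

0


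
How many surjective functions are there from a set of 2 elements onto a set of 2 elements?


By inclusion-exclusion on which target elements are missed, the number of surjections from an n-set onto a k-set is
surj(n, k) = sum_{j=0}^{k} (-1)^j C(k, j) (k - j)^n.
Equivalently surj(n, k) = k! * S(n, k), where S(n, k) is the Stirling number of the second kind.
For n = 2, k = 2:
S(2, 2) = 1, so
surj = 2! * 1 = 2 * 1 = 2.

2


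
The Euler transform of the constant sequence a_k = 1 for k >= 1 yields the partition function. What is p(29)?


The Euler transform converts the sequence a_k = 1 into the number of integer partitions.
Using the recurrence or dynamic programming:
p(29) = 4565

4565


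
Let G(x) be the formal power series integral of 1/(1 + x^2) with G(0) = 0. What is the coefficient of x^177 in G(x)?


1/(1 + x^2) = sum_{j>=0} (-1)^j x^(2j). Integrating termwise with G(0) = 0:
G(x) = sum_{j>=0} (-1)^j x^(2j+1) / (2j+1) = arctan(x).
Only odd powers are nonzero. For x^177 write 177 = 2*88 + 1, giving
(-1)^88 / 177 = 1/177 = 1/177.

1/177


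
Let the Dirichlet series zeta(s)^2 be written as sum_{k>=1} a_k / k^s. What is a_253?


The Dirichlet convolution of the constant function 1 with itself gives (1 * 1)(k) = sum_{d | k} 1 = d(k), the number of positive divisors of k.
Since zeta(s) = sum_{k>=1} 1/k^s, we have zeta(s)^2 = sum_{k>=1} d(k)/k^s, so a_k = d(k).
For k = 253: the divisors are 1, 11, 23, 253.
Count = 4.

4


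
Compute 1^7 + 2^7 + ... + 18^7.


This power sum has a closed form given by Faulhaber's formula
sum_{k=1}^{m} k^p = (1 / (p + 1)) * sum_{j=0}^{p} C(p + 1, j) B_j m^(p + 1 - j),
but for small m direct computation is fastest:
1 + 128 + 2187 + 16384 + 78125 + 279936 + 823543 + 2097152 + 4782969 + 10000000 + 19487171 + 35831808 + 62748517 + 105413504 + 170859375 + 268435456 + 410338673 + 612220032 = 1703414961.

1703414961


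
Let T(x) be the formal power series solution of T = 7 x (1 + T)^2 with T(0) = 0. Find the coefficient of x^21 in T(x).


Apply the Lagrange inversion formula: if T = 7 x * phi(T) with phi(t) = (1 + t)^2, then [x^n] T = 7^n * (1/n) [t^(n-1)] phi(t)^n = 7^n * (1/n) [t^(n-1)] (1 + t)^(2n) = 7^n * (1/n) C(2n, n-1).
Using the identity C(2n, n-1) = C(2n, n) * n / (n+1), the unscaled factor equals C(2n, n) / (n+1) = C_n, the n-th Catalan number.
For n = 21: C_21 = C(42, 21) / 22 = 538257874440/22 = 24466267020.
With the 7^21 = 558545864083284007 factor, the coefficient is 558545864083284007 * 24466267020 = 13665532253578254033757549140.

13665532253578254033757549140


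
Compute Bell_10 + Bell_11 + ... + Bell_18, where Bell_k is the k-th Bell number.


Recall Bell_k counts set partitions of a k-set (with Bell_0 = 1 by convention).
Bell_10 through Bell_18: 115975, 678570, 4213597, 27644437, 190899322, 1382958545, 10480142147, 82864869804, 682076806159
Sum = 115975 + 678570 + 4213597 + 27644437 + 190899322 + 1382958545 + 10480142147 + 82864869804 + 682076806159 = 777028328556.

777028328556


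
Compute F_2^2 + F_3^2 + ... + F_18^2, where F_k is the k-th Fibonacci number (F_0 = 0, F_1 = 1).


There is a standard identity sum_{k=0}^{N} F_k^2 = F_N * F_{N+1} (proved inductively from the telescoping relation F_k^2 = F_k F_{k+1} - F_{k-1} F_k). Then
sum_{k=2}^{18} F_k^2 = F_18 F_19 - F_1 F_2.
Computing: F_18 = 2584, F_19 = 4181, F_1 = 1, F_2 = 1.
Sum = 2584 * 4181 - 1 * 1 = 10803703.

10803703


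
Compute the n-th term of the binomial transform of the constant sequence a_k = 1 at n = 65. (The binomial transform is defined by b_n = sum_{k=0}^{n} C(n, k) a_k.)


With a_k = 1 for all k, b_n = sum_{k=0}^{n} C(n, k) = 2^n by the binomial theorem.
For n = 65: 2^65 = 36893488147419103232.

36893488147419103232


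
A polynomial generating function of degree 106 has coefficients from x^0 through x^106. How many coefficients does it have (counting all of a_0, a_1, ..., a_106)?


A polynomial of degree 106 takes the form a_0 + a_1 x + ... + a_106 x^106.
The number of coefficients is 106 + 1 = 107.

107


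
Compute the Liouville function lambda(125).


The Liouville function is lambda(k) = (-1)^Omega(k), where Omega(k) counts the prime factors of k with multiplicity.
Factoring: 125 = 5 * 5 * 5, so Omega(125) = 3.
lambda(125) = (-1)^3 = -1.

-1


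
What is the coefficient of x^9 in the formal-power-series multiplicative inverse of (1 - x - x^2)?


Let the inverse be f(x) = sum_{k>=0} a_k x^k. From f(x) * (1 - x - x^2) = 1 and matching coefficients:
 x^0: a_0 = 1.
 x^1: a_1 - a_0 = 0, so a_1 = 1.
 x^k (k >= 2): a_k - a_{k-1} - a_{k-2} = 0, i.e. a_k = a_{k-1} + a_{k-2}.
This is the Fibonacci-type recurrence shifted so that a_0 = a_1 = 1.
Iterating: a_0=1, a_1=1, a_2=2, a_3=3, a_4=5, a_5=8, a_6=13, a_7=21, a_8=34, a_9=55
a_9 = 55.

55


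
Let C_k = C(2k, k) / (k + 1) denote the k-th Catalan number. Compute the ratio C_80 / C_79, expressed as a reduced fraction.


Using C_k = (2k)! / (k! (k+1)!), the ratio C_{k+1}/C_k simplifies to
C_{k+1}/C_k = [(2k+2)! / ((k+1)! (k+2)!)] * [k! (k+1)! / (2k)!]
 = (2k+2)(2k+1) / ((k+1)(k+2)) = 2(2k+1) / (k+2).
For k = 79: 2(2*79 + 1) / (79 + 2) = 318/81 = 106/27.

106/27


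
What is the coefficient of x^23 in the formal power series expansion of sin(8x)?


The Maclaurin series is sin(t) = sum_{k>=0} (-1)^k t^(2k+1) / (2k+1)!, so substituting t = 8x, only odd powers of x are nonzero, with coefficient of x^(2k+1) equal to (-1)^k 8^(2k+1) / (2k+1)!.
Write 23 = 2*11 + 1, giving the coefficient (-1)^11 * 8^23 / 23! = -590295810358705651712/25852016738884976640000 = -1125899906842624/49308808782358125.

-1125899906842624/49308808782358125


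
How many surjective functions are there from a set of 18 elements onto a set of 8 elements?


By inclusion-exclusion on which target elements are missed, the number of surjections from an n-set onto a k-set is
surj(n, k) = sum_{j=0}^{k} (-1)^j C(k, j) (k - j)^n.
Equivalently surj(n, k) = k! * S(n, k), where S(n, k) is the Stirling number of the second kind.
For n = 18, k = 8:
S(18, 8) = 189036065010, so
surj = 8! * 189036065010 = 40320 * 189036065010 = 7621934141203200.

7621934141203200


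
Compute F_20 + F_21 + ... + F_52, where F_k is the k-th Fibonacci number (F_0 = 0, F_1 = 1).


Use the identity sum_{k=0}^{N} F_k = F_{N+2} - 1 (which follows from F_{k+2} - F_{k+1} = F_k). Then
sum_{k=20}^{52} F_k = (F_{54} - 1) - (F_{21} - 1) = F_{54} - F_{21}.
Computing: F_{54} = 86267571272, F_{21} = 10946, so
Sum = 86267571272 - 10946 = 86267560326.

86267560326


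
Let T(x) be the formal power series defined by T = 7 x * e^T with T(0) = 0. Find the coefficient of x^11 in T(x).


Apply the Lagrange inversion formula: if T = 7 x * phi(T) with phi(t) = e^t, then
[x^n] T = 7^n * (1/n) [t^(n-1)] phi(t)^n = 7^n * (1/n) [t^(n-1)] e^(n t) = 7^n * (1/n) * n^(n-1) / (n-1)! = 7^n * n^(n-1) / n!.
When c = 1 this is the Cayley count of rooted labeled trees on n vertices, divided by n!.
For n = 11: 7^11 * 11^10 / 11! = 1977326743 * 25937424601/39916800 = 666061861144200059/518400.

666061861144200059/518400


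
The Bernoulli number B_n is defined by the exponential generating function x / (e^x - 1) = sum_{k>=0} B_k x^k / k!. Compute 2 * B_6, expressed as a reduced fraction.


Bernoulli numbers can also be computed recursively via B_0 = 1 and sum_{j=0}^{m} C(m+1, j) B_j = 0 for m >= 1. Odd-index Bernoulli numbers vanish for k >= 3.
Computing B_6 = 1/42, so 2 * B_6 = 2 * 1/42 = 1/21.

1/21


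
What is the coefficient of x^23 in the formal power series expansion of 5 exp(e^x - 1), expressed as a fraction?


exp(e^x - 1) is the exponential generating function for the Bell numbers Bell_k: exp(e^x - 1) = sum_{k>=0} Bell_k x^k / k!.
So the coefficient of x^23 in 5 exp(e^x - 1) is 5 Bell_23 / 23!.
Computing: Bell_23 = 44152005855084346 and 23! = 25852016738884976640000, giving
5 * 44152005855084346/25852016738884976640000 = 22076002927542173/2585201673888497664000.

22076002927542173/2585201673888497664000


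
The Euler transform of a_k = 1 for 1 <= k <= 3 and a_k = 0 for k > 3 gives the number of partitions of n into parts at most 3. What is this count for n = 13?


Partitions of 13 into parts at most 3:
Using generating function (1-x)^(-1)(1-x^2)^(-1)(1-x^3)^(-1),
the coefficient of x^13 = 21

21


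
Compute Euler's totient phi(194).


phi(n) counts integers in [1, n] coprime to n. Using the multiplicative formula phi(n) = n * prod_{p | n} (1 - 1/p):
194 = 2 * 97, so
phi(194) = 194 * (1 - 1/2) * (1 - 1/97) = 96.

96


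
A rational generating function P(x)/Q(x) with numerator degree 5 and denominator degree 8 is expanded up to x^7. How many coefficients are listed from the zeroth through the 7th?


Expanding up to x^7 gives the coefficients for x^0, x^1, ..., x^7.
That is 7 + 1 = 8 coefficients in total.

8


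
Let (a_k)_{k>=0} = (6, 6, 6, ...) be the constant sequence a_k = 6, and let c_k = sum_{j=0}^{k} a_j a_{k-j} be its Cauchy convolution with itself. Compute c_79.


Since a_j = 6 for all j >= 0, the convolution sum becomes
c_k = sum_{j=0}^{k} 6 * 6 = 36 * (k + 1).
Equivalently, the generating function of (a_k) is 6/(1 - x) and its square is 36/(1 - x)^2 = sum_{k>=0} 36(k + 1) x^k.
For k = 79: 36 * 80 = 2880.

2880


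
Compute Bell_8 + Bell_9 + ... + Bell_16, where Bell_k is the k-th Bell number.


Recall Bell_k counts set partitions of a k-set (with Bell_0 = 1 by convention).
Bell_8 through Bell_16: 4140, 21147, 115975, 678570, 4213597, 27644437, 190899322, 1382958545, 10480142147
Sum = 4140 + 21147 + 115975 + 678570 + 4213597 + 27644437 + 190899322 + 1382958545 + 10480142147 = 12086677880.

12086677880


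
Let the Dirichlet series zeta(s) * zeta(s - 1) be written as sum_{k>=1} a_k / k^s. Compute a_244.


Convolution gives a_k = sum_{d | k} d * 1 = sum_{d | k} d = sigma(k), the sum of positive divisors of k.
For k = 244, the divisors are 1, 2, 4, 61, 122, 244, so
sigma(244) = 1 + 2 + 4 + 61 + 122 + 244 = 434.

434


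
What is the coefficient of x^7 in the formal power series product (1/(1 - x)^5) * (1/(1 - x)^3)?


Combine the factors: (1/(1 - x)^5) * (1/(1 - x)^3) = 1/(1 - x)^8.
Then use 1/(1 - x)^r = sum_{k>=0} C(k + r - 1, r - 1) x^k with r = 8 and k = 7:
C(14, 7) = 3432.

3432


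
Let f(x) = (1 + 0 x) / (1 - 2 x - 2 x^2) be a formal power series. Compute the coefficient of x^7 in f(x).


Write f(x) = sum_{k>=0} a_k x^k. Multiplying both sides by 1 - 2 x - 2 x^2 gives
(1 - 2 x - 2 x^2) sum_{k>=0} a_k x^k = 1 + 0 x.
Matching coefficients:
 x^0: a_0 = 1
 x^1: a_1 - 2 a_0 = 0  =>  a_1 = 2*1 + 0 = 2
 x^k (k >= 2): a_k = 2 a_{k-1} + 2 a_{k-2}.
Iterating: a_2 = 6, a_3 = 16, a_4 = 44, a_5 = 120, a_6 = 328, a_7 = 896.
So the coefficient of x^7 is 896.

896


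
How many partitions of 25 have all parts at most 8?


Using the generating function (1-x)^(-1)(1-x^2)^(-1)...(1-x^8)^(-1),
the coefficient of x^25 counts these restricted partitions.
Result = 1090

1090


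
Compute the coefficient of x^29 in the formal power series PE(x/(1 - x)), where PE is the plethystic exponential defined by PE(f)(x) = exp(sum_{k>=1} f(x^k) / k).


For f(x) = x/(1 - x) we have
sum_{k>=1} f(x^k) / k = sum_{k>=1} (1/k) * x^k / (1 - x^k) = sum_{k, m >= 1} x^(k m) / k,
which after exponentiating simplifies to
PE(x/(1 - x)) = prod_{k>=1} 1 / (1 - x^k).
This is the generating function for the partition function p(n), so the coefficient of x^29 is p(29).
Computing p(29) by dynamic programming over parts 1, 2, ..., 29: p(29) = 4565.

4565


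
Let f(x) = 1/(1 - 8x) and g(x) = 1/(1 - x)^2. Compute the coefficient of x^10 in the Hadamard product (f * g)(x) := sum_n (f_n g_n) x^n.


f has coefficients f_k = 8^k. For g = 1/(1 - x)^2 the coefficient is g_k = C(k + 1, 1) = k + 1. The Hadamard coefficient is (f * g)_k = 8^k * (k + 1).
For k = 10: 8^10 * 11 = 1073741824 * 11 = 11811160064.

11811160064


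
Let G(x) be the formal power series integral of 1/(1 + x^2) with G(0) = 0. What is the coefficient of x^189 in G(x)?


1/(1 + x^2) = sum_{j>=0} (-1)^j x^(2j). Integrating termwise with G(0) = 0:
G(x) = sum_{j>=0} (-1)^j x^(2j+1) / (2j+1) = arctan(x).
Only odd powers are nonzero. For x^189 write 189 = 2*94 + 1, giving
(-1)^94 / 189 = 1/189 = 1/189.

1/189


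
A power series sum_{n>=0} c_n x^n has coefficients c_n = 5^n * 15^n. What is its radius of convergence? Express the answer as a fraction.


By the root test (Cauchy-Hadamard), the radius is R = 1 / limsup_n |c_n|^(1/n).
Here |c_n|^(1/n) = (5^n * 15^n)^(1/n) = 5 * 15 = 75 for all n.
So R = 1/75 = 1/75.

1/75


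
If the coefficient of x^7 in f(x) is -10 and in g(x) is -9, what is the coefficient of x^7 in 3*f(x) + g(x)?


Scalar multiplication scales coefficients: 3 * -10 = -30.
Then add the g coefficient: -30 + -9
= -39

-39


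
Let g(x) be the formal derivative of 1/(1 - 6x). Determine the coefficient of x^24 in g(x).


Differentiate termwise: d/dx sum_{k>=0} 6^k x^k = sum_{k>=1} k 6^k x^(k-1) = sum_{j>=0} (j+1) 6^(j+1) x^j.
Equivalently, d/dx [1/(1 - 6x)] = 6/(1 - 6x)^2.
For j = 24: 25 * 6^25 = 25 * 28430288029929701376 = 710757200748242534400.

710757200748242534400


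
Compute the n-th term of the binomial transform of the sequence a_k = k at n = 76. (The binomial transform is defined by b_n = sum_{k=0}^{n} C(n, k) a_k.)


With a_k = k, b_n = sum_{k=0}^{n} C(n, k) k. Using k * C(n, k) = n * C(n-1, k-1) gives b_n = n * sum_{k>=1} C(n-1, k-1) = n * 2^(n-1).
For n = 76: 76 * 2^75 = 76 * 37778931862957161709568 = 2871198821584744289927168.

2871198821584744289927168


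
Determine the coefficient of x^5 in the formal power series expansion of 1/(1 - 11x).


The geometric series identity gives 1/(1 - c x) = sum_{k>=0} c^k x^k, so the coefficient of x^k is c^k.
Here c = 11 and k = 5.
Computing: 11^5 = 161051

161051


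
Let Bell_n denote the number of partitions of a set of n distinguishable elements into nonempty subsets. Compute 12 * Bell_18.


Bell_18 can be computed from the Bell triangle or from Dobinski's identity Bell_n = (1/e) * sum_{k>=0} k^n / k!.
Computing Bell_18 = 682076806159.
Then 12 * 682076806159 = 8184921673908.

8184921673908


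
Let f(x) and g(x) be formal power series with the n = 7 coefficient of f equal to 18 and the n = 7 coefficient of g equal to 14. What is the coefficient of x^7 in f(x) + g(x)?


Addition of formal power series is termwise.
The coefficient of x^7 in f + g = 18 + 14
= 32

32


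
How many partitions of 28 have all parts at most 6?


Using the generating function (1-x)^(-1)(1-x^2)^(-1)...(1-x^6)^(-1),
the coefficient of x^28 counts these restricted partitions.
Result = 931

931


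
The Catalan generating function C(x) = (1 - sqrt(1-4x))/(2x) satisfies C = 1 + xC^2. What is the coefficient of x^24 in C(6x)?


Substituting x -> 6x scales the n-th coefficient by 6^n, so [x^24] C(6x) = 6^24 * C_24.
C_24 = C(2*24, 24)/(25) = 32247603683100/25 = 1289904147324.
So 6^24 * 1289904147324 = 4738381338321616896 * 1289904147324 = 6112057739903699207511871586304.

6112057739903699207511871586304


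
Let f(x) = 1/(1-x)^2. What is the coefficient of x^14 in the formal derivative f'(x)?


Differentiate: d/dx [ 1/(1-x)^r ] = r / (1-x)^(r+1).
Here r = 2, so f'(x) = 2 / (1-x)^3.
The expansion of 1/(1-x)^(r+1) has coefficient of x^n equal to C(n+r, r).
So the coefficient of x^14 in f'(x) is
2 * C(16, 2) = 2 * 120 = 240

240


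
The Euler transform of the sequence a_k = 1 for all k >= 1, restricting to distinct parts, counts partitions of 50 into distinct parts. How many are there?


Partitions of 50 into distinct parts can be computed via generating function.
Product (1+x)(1+x^2)(1+x^3)...
The coefficient of x^50 = 3658

3658


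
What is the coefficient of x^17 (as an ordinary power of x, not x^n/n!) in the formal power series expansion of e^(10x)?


The exponential series is e^y = sum_{k>=0} y^k / k!. Substituting y = 10x gives
e^(10x) = sum_{k>=0} 10^k x^k / k!.
So the coefficient of x^n is a^n/n! with a = 10, n = 17:
10^17 / 17! = 100000000000000000/355687428096000 = 24414062500/86837751

24414062500/86837751


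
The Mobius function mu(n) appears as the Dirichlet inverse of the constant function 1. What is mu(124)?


124 has a squared prime factor, so mu(124) = 0.
Factorization reveals a repeated prime.

0


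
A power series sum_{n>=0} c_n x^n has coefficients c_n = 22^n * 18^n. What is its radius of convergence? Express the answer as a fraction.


By the root test (Cauchy-Hadamard), the radius is R = 1 / limsup_n |c_n|^(1/n).
Here |c_n|^(1/n) = (22^n * 18^n)^(1/n) = 22 * 18 = 396 for all n.
So R = 1/396 = 1/396.

1/396


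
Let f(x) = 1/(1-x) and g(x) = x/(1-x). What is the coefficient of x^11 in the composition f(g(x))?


First simplify the composition: f(g(x)) = 1/(1 - x/(1-x)) = (1-x)/((1-x) - x) = (1-x)/(1-2x).
Now extract the coefficient. Write (1-x)/(1-2x) = 1/(1-2x) - x/(1-2x).
The coefficient of x^n in 1/(1-2x) is 2^n, and in x/(1-2x) is 2^(n-1) (for n >= 1).
So the coefficient of x^11 is 2^11 - 2^10 = 2048 - 1024 = 1024.

1024


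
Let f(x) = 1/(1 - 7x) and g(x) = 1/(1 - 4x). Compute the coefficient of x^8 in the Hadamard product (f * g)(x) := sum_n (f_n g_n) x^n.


f has coefficients f_k = 7^k and g has coefficients g_k = 4^k, so the Hadamard product has coefficient (f*g)_k = 7^k * 4^k = 28^k.
For k = 8: 28^8 = 377801998336.

377801998336


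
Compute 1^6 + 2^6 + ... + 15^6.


This power sum has a closed form given by Faulhaber's formula
sum_{k=1}^{m} k^p = (1 / (p + 1)) * sum_{j=0}^{p} C(p + 1, j) B_j m^(p + 1 - j),
but for small m direct computation is fastest:
1 + 64 + 729 + 4096 + 15625 + 46656 + 117649 + 262144 + 531441 + 1000000 + 1771561 + 2985984 + 4826809 + 7529536 + 11390625 = 30482920.

30482920
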